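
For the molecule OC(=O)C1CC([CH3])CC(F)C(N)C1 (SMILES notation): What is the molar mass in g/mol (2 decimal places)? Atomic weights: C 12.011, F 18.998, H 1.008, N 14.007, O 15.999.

189.23 g/mol

First, the molecular formula is C9H16FNO2 (counting implicit H from valence).
  C: 9 × 12.011 = 108.099
  F: 1 × 18.998 = 18.998
  H: 16 × 1.008 = 16.128
  N: 1 × 14.007 = 14.007
  O: 2 × 15.999 = 31.998
Sum: 9×12.011 + 1×18.998 + 16×1.008 + 1×14.007 + 2×15.999 = 189.230 → 189.23 g/mol.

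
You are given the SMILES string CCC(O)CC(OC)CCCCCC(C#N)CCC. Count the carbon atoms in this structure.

16

Count every carbon token in the SMILES (each C, including those in ring-closure positions and inside branches).
Carbon count: 16.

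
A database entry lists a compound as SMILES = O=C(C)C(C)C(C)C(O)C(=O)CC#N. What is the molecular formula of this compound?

C10H15NO3

Walk through each heavy atom and fill implicit hydrogens from standard valence (C 4, N 3, O 2, S 2, halogen 1):
  atom 1: O, bond orders sum to 2 (valence 2) → 0 H
  atom 2: C, bond orders sum to 4 (valence 4) → 0 H
  atom 3: C, bond orders sum to 1 (valence 4) → 3 H
  atom 4: C, bond orders sum to 3 (valence 4) → 1 H
  atom 5: C, bond orders sum to 1 (valence 4) → 3 H
  atom 6: C, bond orders sum to 3 (valence 4) → 1 H
  atom 7: C, bond orders sum to 1 (valence 4) → 3 H
  atom 8: C, bond orders sum to 3 (valence 4) → 1 H
  atom 9: O, bond orders sum to 1 (valence 2) → 1 H
  atom 10: C, bond orders sum to 4 (valence 4) → 0 H
  atom 11: O, bond orders sum to 2 (valence 2) → 0 H
  atom 12: C, bond orders sum to 2 (valence 4) → 2 H
  atom 13: C, bond orders sum to 4 (valence 4) → 0 H
  atom 14: N, bond orders sum to 3 (valence 3) → 0 H
Totals → C:10, H:15, N:1, O:3.
In Hill order: C10H15NO3.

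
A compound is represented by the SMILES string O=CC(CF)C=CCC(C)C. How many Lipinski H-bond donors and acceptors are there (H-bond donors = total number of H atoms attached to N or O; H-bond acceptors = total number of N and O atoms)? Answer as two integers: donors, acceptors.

Donors: find every N or O and count the H atoms it carries.
  atom 1 (O): bond orders sum to 2 → 0 H
Lipinski HBD = 0.
Acceptors: N atoms = 0, O atoms = 1 → HBA = 1.

0, 1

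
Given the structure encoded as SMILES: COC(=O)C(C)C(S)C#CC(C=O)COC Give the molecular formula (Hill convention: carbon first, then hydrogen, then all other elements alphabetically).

C11H16O4S

Walk through each heavy atom and fill implicit hydrogens from standard valence (C 4, N 3, O 2, S 2, halogen 1):
  atom 1: C, bond orders sum to 1 (valence 4) → 3 H
  atom 2: O, bond orders sum to 2 (valence 2) → 0 H
  atom 3: C, bond orders sum to 4 (valence 4) → 0 H
  atom 4: O, bond orders sum to 2 (valence 2) → 0 H
  atom 5: C, bond orders sum to 3 (valence 4) → 1 H
  atom 6: C, bond orders sum to 1 (valence 4) → 3 H
  atom 7: C, bond orders sum to 3 (valence 4) → 1 H
  atom 8: S, bond orders sum to 1 (valence 2) → 1 H
  atom 9: C, bond orders sum to 4 (valence 4) → 0 H
  atom 10: C, bond orders sum to 4 (valence 4) → 0 H
  atom 11: C, bond orders sum to 3 (valence 4) → 1 H
  atom 12: C, bond orders sum to 3 (valence 4) → 1 H
  atom 13: O, bond orders sum to 2 (valence 2) → 0 H
  atom 14: C, bond orders sum to 2 (valence 4) → 2 H
  atom 15: O, bond orders sum to 2 (valence 2) → 0 H
  atom 16: C, bond orders sum to 1 (valence 4) → 3 H
Totals → C:11, H:16, O:4, S:1.
In Hill order: C11H16O4S.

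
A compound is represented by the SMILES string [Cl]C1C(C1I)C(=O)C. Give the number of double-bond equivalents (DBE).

2

Molecular formula: C5H6ClIO.
DoU = (2C + 2 + N − H − X) / 2, where X is the halogen count and O/S are ignored.
    = (2·5 + 2 + 0 − 6 − 2) / 2 = 4 / 2 = 2.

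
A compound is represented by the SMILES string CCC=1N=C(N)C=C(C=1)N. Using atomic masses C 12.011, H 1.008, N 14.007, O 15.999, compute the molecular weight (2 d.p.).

First, the molecular formula is C7H11N3 (counting implicit H from valence).
  C: 7 × 12.011 = 84.077
  H: 11 × 1.008 = 11.088
  N: 3 × 14.007 = 42.021
Sum: 7×12.011 + 11×1.008 + 3×14.007 = 137.186 → 137.19 g/mol.

137.19 g/mol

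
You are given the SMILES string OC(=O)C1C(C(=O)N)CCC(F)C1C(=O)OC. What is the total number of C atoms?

Count every carbon token in the SMILES (each C, including those in ring-closure positions and inside branches).
Carbon count: 10.

10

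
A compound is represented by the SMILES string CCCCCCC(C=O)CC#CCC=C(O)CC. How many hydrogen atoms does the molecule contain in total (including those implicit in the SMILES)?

Walk through each heavy atom and fill implicit hydrogens from standard valence (C 4, N 3, O 2, S 2, halogen 1):
  atom 1: C, bond orders sum to 1 (valence 4) → 3 H
  atom 2: C, bond orders sum to 2 (valence 4) → 2 H
  atom 3: C, bond orders sum to 2 (valence 4) → 2 H
  atom 4: C, bond orders sum to 2 (valence 4) → 2 H
  atom 5: C, bond orders sum to 2 (valence 4) → 2 H
  atom 6: C, bond orders sum to 2 (valence 4) → 2 H
  atom 7: C, bond orders sum to 3 (valence 4) → 1 H
  atom 8: C, bond orders sum to 3 (valence 4) → 1 H
  atom 9: O, bond orders sum to 2 (valence 2) → 0 H
  atom 10: C, bond orders sum to 2 (valence 4) → 2 H
  atom 11: C, bond orders sum to 4 (valence 4) → 0 H
  atom 12: C, bond orders sum to 4 (valence 4) → 0 H
  atom 13: C, bond orders sum to 2 (valence 4) → 2 H
  atom 14: C, bond orders sum to 3 (valence 4) → 1 H
  atom 15: C, bond orders sum to 4 (valence 4) → 0 H
  atom 16: O, bond orders sum to 1 (valence 2) → 1 H
  atom 17: C, bond orders sum to 2 (valence 4) → 2 H
  atom 18: C, bond orders sum to 1 (valence 4) → 3 H
Total hydrogens: 26.

26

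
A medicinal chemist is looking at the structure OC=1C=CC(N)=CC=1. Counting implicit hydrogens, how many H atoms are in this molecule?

7

Walk through each heavy atom and fill implicit hydrogens from standard valence (C 4, N 3, O 2, S 2, halogen 1):
  atom 1: O, bond orders sum to 1 (valence 2) → 1 H
  atom 2: C, bond orders sum to 4 (valence 4) → 0 H
  atom 3: C, bond orders sum to 3 (valence 4) → 1 H
  atom 4: C, bond orders sum to 3 (valence 4) → 1 H
  atom 5: C, bond orders sum to 4 (valence 4) → 0 H
  atom 6: N, bond orders sum to 1 (valence 3) → 2 H
  atom 7: C, bond orders sum to 3 (valence 4) → 1 H
  atom 8: C, bond orders sum to 3 (valence 4) → 1 H
Total hydrogens: 7.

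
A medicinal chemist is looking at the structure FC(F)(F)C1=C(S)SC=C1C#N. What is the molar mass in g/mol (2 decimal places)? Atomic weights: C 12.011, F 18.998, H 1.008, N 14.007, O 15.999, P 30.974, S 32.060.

First, the molecular formula is C6H2F3NS2 (counting implicit H from valence).
  C: 6 × 12.011 = 72.066
  F: 3 × 18.998 = 56.994
  H: 2 × 1.008 = 2.016
  N: 1 × 14.007 = 14.007
  S: 2 × 32.060 = 64.120
Sum: 6×12.011 + 3×18.998 + 2×1.008 + 1×14.007 + 2×32.060 = 209.203 → 209.20 g/mol.

209.20 g/mol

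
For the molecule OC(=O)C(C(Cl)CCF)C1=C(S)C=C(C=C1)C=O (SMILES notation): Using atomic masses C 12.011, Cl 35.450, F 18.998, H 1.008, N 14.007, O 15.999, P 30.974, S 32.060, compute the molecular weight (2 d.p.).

First, the molecular formula is C12H12ClFO3S (counting implicit H from valence).
  C: 12 × 12.011 = 144.132
  Cl: 1 × 35.450 = 35.450
  F: 1 × 18.998 = 18.998
  H: 12 × 1.008 = 12.096
  O: 3 × 15.999 = 47.997
  S: 1 × 32.060 = 32.060
Sum: 12×12.011 + 1×35.450 + 1×18.998 + 12×1.008 + 3×15.999 + 1×32.060 = 290.733 → 290.73 g/mol.

290.73 g/mol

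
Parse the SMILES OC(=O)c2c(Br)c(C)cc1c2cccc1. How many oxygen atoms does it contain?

2

Scan the SMILES for O atoms (remember two-letter symbols like Cl and Br are single atoms).
Oxygen count: 2.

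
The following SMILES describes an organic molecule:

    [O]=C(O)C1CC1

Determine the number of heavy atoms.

6

Every atom symbol written in the SMILES (organic subset) is one heavy atom; implicit H are not written.
Heavy atoms by element → C:4, O:2.
Total: 6.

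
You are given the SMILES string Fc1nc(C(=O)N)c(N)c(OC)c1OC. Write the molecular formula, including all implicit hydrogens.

Walk through each heavy atom and fill implicit hydrogens from standard valence (C 4, N 3, O 2, S 2, halogen 1); for lowercase aromatic atoms, an aromatic c carries 1 H when it has two neighbours and 0 H with three, and aromatic n carries 0 H:
  atom 1: F (halogen, monovalent) → 0 H
  atom 2: aromatic c, 3 neighbours → 0 H
  atom 3: aromatic n, 2 neighbours → 0 H
  atom 4: aromatic c, 3 neighbours → 0 H
  atom 5: C, bond orders sum to 4 (valence 4) → 0 H
  atom 6: O, bond orders sum to 2 (valence 2) → 0 H
  atom 7: N, bond orders sum to 1 (valence 3) → 2 H
  atom 8: aromatic c, 3 neighbours → 0 H
  atom 9: N, bond orders sum to 1 (valence 3) → 2 H
  atom 10: aromatic c, 3 neighbours → 0 H
  atom 11: O, bond orders sum to 2 (valence 2) → 0 H
  atom 12: C, bond orders sum to 1 (valence 4) → 3 H
  atom 13: aromatic c, 3 neighbours → 0 H
  atom 14: O, bond orders sum to 2 (valence 2) → 0 H
  atom 15: C, bond orders sum to 1 (valence 4) → 3 H
Totals → C:8, H:10, F:1, N:3, O:3.
In Hill order: C8H10FN3O3.

C8H10FN3O3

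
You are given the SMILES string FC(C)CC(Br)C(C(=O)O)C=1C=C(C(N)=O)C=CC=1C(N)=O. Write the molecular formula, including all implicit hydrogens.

Walk through each heavy atom and fill implicit hydrogens from standard valence (C 4, N 3, O 2, S 2, halogen 1):
  atom 1: F (halogen, monovalent) → 0 H
  atom 2: C, bond orders sum to 3 (valence 4) → 1 H
  atom 3: C, bond orders sum to 1 (valence 4) → 3 H
  atom 4: C, bond orders sum to 2 (valence 4) → 2 H
  atom 5: C, bond orders sum to 3 (valence 4) → 1 H
  atom 6: Br (halogen, monovalent) → 0 H
  atom 7: C, bond orders sum to 3 (valence 4) → 1 H
  atom 8: C, bond orders sum to 4 (valence 4) → 0 H
  atom 9: O, bond orders sum to 2 (valence 2) → 0 H
  atom 10: O, bond orders sum to 1 (valence 2) → 1 H
  atom 11: C, bond orders sum to 4 (valence 4) → 0 H
  atom 12: C, bond orders sum to 3 (valence 4) → 1 H
  atom 13: C, bond orders sum to 4 (valence 4) → 0 H
  atom 14: C, bond orders sum to 4 (valence 4) → 0 H
  atom 15: N, bond orders sum to 1 (valence 3) → 2 H
  atom 16: O, bond orders sum to 2 (valence 2) → 0 H
  atom 17: C, bond orders sum to 3 (valence 4) → 1 H
  atom 18: C, bond orders sum to 3 (valence 4) → 1 H
  atom 19: C, bond orders sum to 4 (valence 4) → 0 H
  atom 20: C, bond orders sum to 4 (valence 4) → 0 H
  atom 21: N, bond orders sum to 1 (valence 3) → 2 H
  atom 22: O, bond orders sum to 2 (valence 2) → 0 H
Totals → C:14, H:16, Br:1, F:1, N:2, O:4.
In Hill order: C14H16BrFN2O4.

C14H16BrFN2O4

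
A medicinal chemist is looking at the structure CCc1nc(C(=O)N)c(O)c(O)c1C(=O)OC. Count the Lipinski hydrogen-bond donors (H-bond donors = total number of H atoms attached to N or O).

4

Donors: find every N or O and count the H atoms it carries.
  atom 4 (N): bond orders sum to 3 → 0 H
  atom 7 (O): bond orders sum to 2 → 0 H
  atom 8 (N): bond orders sum to 1 → 2 H
  atom 10 (O): bond orders sum to 1 → 1 H
  atom 12 (O): bond orders sum to 1 → 1 H
  atom 15 (O): bond orders sum to 2 → 0 H
  atom 16 (O): bond orders sum to 2 → 0 H
Lipinski HBD = 4.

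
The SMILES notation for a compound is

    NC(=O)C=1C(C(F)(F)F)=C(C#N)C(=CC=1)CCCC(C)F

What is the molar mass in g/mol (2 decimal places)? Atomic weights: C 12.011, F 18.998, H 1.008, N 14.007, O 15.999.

First, the molecular formula is C14H14F4N2O (counting implicit H from valence).
  C: 14 × 12.011 = 168.154
  F: 4 × 18.998 = 75.992
  H: 14 × 1.008 = 14.112
  N: 2 × 14.007 = 28.014
  O: 1 × 15.999 = 15.999
Sum: 14×12.011 + 4×18.998 + 14×1.008 + 2×14.007 + 1×15.999 = 302.271 → 302.27 g/mol.

302.27 g/mol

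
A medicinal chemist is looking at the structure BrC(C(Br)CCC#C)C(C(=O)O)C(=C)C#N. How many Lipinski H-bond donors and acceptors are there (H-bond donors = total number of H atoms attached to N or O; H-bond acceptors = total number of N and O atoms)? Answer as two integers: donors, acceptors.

1, 3

Donors: find every N or O and count the H atoms it carries.
  atom 11 (O): bond orders sum to 2 → 0 H
  atom 12 (O): bond orders sum to 1 → 1 H
  atom 16 (N): bond orders sum to 3 → 0 H
Lipinski HBD = 1.
Acceptors: N atoms = 1, O atoms = 2 → HBA = 3.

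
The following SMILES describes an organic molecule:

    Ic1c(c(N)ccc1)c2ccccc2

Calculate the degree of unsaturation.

Molecular formula: C12H10IN.
DoU = (2C + 2 + N − H − X) / 2, where X is the halogen count and O/S are ignored.
    = (2·12 + 2 + 1 − 10 − 1) / 2 = 16 / 2 = 8.

8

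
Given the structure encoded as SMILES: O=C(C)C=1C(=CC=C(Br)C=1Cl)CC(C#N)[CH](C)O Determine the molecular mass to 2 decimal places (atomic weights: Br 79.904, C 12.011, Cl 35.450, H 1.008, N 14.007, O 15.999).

330.61 g/mol

First, the molecular formula is C13H13BrClNO2 (counting implicit H from valence).
  Br: 1 × 79.904 = 79.904
  C: 13 × 12.011 = 156.143
  Cl: 1 × 35.450 = 35.450
  H: 13 × 1.008 = 13.104
  N: 1 × 14.007 = 14.007
  O: 2 × 15.999 = 31.998
Sum: 1×79.904 + 13×12.011 + 1×35.450 + 13×1.008 + 1×14.007 + 2×15.999 = 330.606 → 330.61 g/mol.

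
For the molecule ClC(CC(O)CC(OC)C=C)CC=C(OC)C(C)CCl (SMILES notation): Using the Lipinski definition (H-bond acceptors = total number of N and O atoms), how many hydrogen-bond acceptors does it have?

3

N atoms: 0; O atoms: 3.
Lipinski HBA = 0 + 3 = 3.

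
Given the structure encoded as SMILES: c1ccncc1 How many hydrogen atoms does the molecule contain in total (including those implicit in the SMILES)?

5

Walk through each heavy atom and fill implicit hydrogens from standard valence (C 4, N 3, O 2, S 2, halogen 1); for lowercase aromatic atoms, an aromatic c carries 1 H when it has two neighbours and 0 H with three, and aromatic n carries 0 H:
  atom 1: aromatic c, 2 neighbours → 1 H
  atom 2: aromatic c, 2 neighbours → 1 H
  atom 3: aromatic c, 2 neighbours → 1 H
  atom 4: aromatic n, 2 neighbours → 0 H
  atom 5: aromatic c, 2 neighbours → 1 H
  atom 6: aromatic c, 2 neighbours → 1 H
Total hydrogens: 5.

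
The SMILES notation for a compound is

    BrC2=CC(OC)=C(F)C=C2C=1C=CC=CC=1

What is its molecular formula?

C13H10BrFO

Walk through each heavy atom and fill implicit hydrogens from standard valence (C 4, N 3, O 2, S 2, halogen 1):
  atom 1: Br (halogen, monovalent) → 0 H
  atom 2: C, bond orders sum to 4 (valence 4) → 0 H
  atom 3: C, bond orders sum to 3 (valence 4) → 1 H
  atom 4: C, bond orders sum to 4 (valence 4) → 0 H
  atom 5: O, bond orders sum to 2 (valence 2) → 0 H
  atom 6: C, bond orders sum to 1 (valence 4) → 3 H
  atom 7: C, bond orders sum to 4 (valence 4) → 0 H
  atom 8: F (halogen, monovalent) → 0 H
  atom 9: C, bond orders sum to 3 (valence 4) → 1 H
  atom 10: C, bond orders sum to 4 (valence 4) → 0 H
  atom 11: C, bond orders sum to 4 (valence 4) → 0 H
  atom 12: C, bond orders sum to 3 (valence 4) → 1 H
  atom 13: C, bond orders sum to 3 (valence 4) → 1 H
  atom 14: C, bond orders sum to 3 (valence 4) → 1 H
  atom 15: C, bond orders sum to 3 (valence 4) → 1 H
  atom 16: C, bond orders sum to 3 (valence 4) → 1 H
Totals → C:13, H:10, Br:1, F:1, O:1.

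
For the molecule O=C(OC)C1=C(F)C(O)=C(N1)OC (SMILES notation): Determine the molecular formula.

Walk through each heavy atom and fill implicit hydrogens from standard valence (C 4, N 3, O 2, S 2, halogen 1):
  atom 1: O, bond orders sum to 2 (valence 2) → 0 H
  atom 2: C, bond orders sum to 4 (valence 4) → 0 H
  atom 3: O, bond orders sum to 2 (valence 2) → 0 H
  atom 4: C, bond orders sum to 1 (valence 4) → 3 H
  atom 5: C, bond orders sum to 4 (valence 4) → 0 H
  atom 6: C, bond orders sum to 4 (valence 4) → 0 H
  atom 7: F (halogen, monovalent) → 0 H
  atom 8: C, bond orders sum to 4 (valence 4) → 0 H
  atom 9: O, bond orders sum to 1 (valence 2) → 1 H
  atom 10: C, bond orders sum to 4 (valence 4) → 0 H
  atom 11: N, bond orders sum to 2 (valence 3) → 1 H
  atom 12: O, bond orders sum to 2 (valence 2) → 0 H
  atom 13: C, bond orders sum to 1 (valence 4) → 3 H
Totals → C:7, H:8, F:1, N:1, O:4.

C7H8FNO4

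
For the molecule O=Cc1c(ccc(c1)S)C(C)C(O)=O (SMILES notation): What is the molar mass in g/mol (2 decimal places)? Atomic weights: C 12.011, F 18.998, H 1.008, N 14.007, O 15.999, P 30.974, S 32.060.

210.25 g/mol

First, the molecular formula is C10H10O3S (counting implicit H from valence).
  C: 10 × 12.011 = 120.110
  H: 10 × 1.008 = 10.080
  O: 3 × 15.999 = 47.997
  S: 1 × 32.060 = 32.060
Sum: 10×12.011 + 10×1.008 + 3×15.999 + 1×32.060 = 210.247 → 210.25 g/mol.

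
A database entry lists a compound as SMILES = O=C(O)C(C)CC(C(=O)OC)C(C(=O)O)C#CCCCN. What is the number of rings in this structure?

In SMILES, each pair of matching ring-closure digits denotes one ring-closing bond; the number of such bonds equals the number of independent rings.
Ring-closure bonds here: 0.

0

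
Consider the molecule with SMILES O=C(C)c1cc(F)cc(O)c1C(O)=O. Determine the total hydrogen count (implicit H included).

Walk through each heavy atom and fill implicit hydrogens from standard valence (C 4, N 3, O 2, S 2, halogen 1); for lowercase aromatic atoms, an aromatic c carries 1 H when it has two neighbours and 0 H with three, and aromatic n carries 0 H:
  atom 1: O, bond orders sum to 2 (valence 2) → 0 H
  atom 2: C, bond orders sum to 4 (valence 4) → 0 H
  atom 3: C, bond orders sum to 1 (valence 4) → 3 H
  atom 4: aromatic c, 3 neighbours → 0 H
  atom 5: aromatic c, 2 neighbours → 1 H
  atom 6: aromatic c, 3 neighbours → 0 H
  atom 7: F (halogen, monovalent) → 0 H
  atom 8: aromatic c, 2 neighbours → 1 H
  atom 9: aromatic c, 3 neighbours → 0 H
  atom 10: O, bond orders sum to 1 (valence 2) → 1 H
  atom 11: aromatic c, 3 neighbours → 0 H
  atom 12: C, bond orders sum to 4 (valence 4) → 0 H
  atom 13: O, bond orders sum to 1 (valence 2) → 1 H
  atom 14: O, bond orders sum to 2 (valence 2) → 0 H
Total hydrogens: 7.

7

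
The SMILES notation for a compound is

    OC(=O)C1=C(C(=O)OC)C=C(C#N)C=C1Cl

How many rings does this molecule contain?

1

In SMILES, each pair of matching ring-closure digits denotes one ring-closing bond; the number of such bonds equals the number of independent rings.
Ring-closure bonds here: 1.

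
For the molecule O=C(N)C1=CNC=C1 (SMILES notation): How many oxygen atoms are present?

1

Scan the SMILES for O atoms (remember two-letter symbols like Cl and Br are single atoms).
Oxygen count: 1.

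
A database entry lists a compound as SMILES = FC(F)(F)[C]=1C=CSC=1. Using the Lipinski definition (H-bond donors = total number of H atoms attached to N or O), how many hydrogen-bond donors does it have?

Donors: find every N or O and count the H atoms it carries.
  (no N or O atoms present)
Lipinski HBD = 0.

0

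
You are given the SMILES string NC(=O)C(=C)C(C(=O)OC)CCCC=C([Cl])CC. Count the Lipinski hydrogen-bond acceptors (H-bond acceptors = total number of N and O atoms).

N atoms: 1; O atoms: 3.
Lipinski HBA = 1 + 3 = 4.

4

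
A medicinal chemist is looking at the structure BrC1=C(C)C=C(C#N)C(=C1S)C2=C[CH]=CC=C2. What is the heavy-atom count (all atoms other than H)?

17

Every atom symbol written in the SMILES (organic subset) is one heavy atom; implicit H are not written.
Heavy atoms by element → Br:1, C:14, N:1, S:1.
Total: 17.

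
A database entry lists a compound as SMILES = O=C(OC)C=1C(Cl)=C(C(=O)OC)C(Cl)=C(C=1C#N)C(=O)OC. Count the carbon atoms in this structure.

Count every carbon token in the SMILES (each C, including those in ring-closure positions and inside branches).
Carbon count: 13.

13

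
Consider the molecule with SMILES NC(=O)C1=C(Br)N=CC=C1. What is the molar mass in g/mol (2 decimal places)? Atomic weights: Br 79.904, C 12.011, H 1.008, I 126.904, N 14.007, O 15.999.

First, the molecular formula is C6H5BrN2O (counting implicit H from valence).
  Br: 1 × 79.904 = 79.904
  C: 6 × 12.011 = 72.066
  H: 5 × 1.008 = 5.040
  N: 2 × 14.007 = 28.014
  O: 1 × 15.999 = 15.999
Sum: 1×79.904 + 6×12.011 + 5×1.008 + 2×14.007 + 1×15.999 = 201.023 → 201.02 g/mol.

201.02 g/mol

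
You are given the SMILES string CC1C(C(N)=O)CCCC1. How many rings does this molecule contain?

1

In SMILES, each pair of matching ring-closure digits denotes one ring-closing bond; the number of such bonds equals the number of independent rings.
Ring-closure bonds here: 1.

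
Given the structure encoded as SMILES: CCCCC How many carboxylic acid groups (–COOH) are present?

0

Scan the SMILES for the carboxylic acid motif — none present.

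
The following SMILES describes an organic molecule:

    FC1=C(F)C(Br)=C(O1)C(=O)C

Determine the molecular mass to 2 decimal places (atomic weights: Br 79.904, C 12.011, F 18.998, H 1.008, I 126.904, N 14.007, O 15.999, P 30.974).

224.99 g/mol

First, the molecular formula is C6H3BrF2O2 (counting implicit H from valence).
  Br: 1 × 79.904 = 79.904
  C: 6 × 12.011 = 72.066
  F: 2 × 18.998 = 37.996
  H: 3 × 1.008 = 3.024
  O: 2 × 15.999 = 31.998
Sum: 1×79.904 + 6×12.011 + 2×18.998 + 3×1.008 + 2×15.999 = 224.988 → 224.99 g/mol.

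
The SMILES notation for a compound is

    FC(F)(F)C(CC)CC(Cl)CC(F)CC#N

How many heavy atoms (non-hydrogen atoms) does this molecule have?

Every atom symbol written in the SMILES (organic subset) is one heavy atom; implicit H are not written.
Heavy atoms by element → C:10, Cl:1, F:4, N:1.
Total: 16.

16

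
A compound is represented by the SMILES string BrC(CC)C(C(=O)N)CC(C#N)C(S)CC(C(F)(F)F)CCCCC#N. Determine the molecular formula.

Walk through each heavy atom and fill implicit hydrogens from standard valence (C 4, N 3, O 2, S 2, halogen 1):
  atom 1: Br (halogen, monovalent) → 0 H
  atom 2: C, bond orders sum to 3 (valence 4) → 1 H
  atom 3: C, bond orders sum to 2 (valence 4) → 2 H
  atom 4: C, bond orders sum to 1 (valence 4) → 3 H
  atom 5: C, bond orders sum to 3 (valence 4) → 1 H
  atom 6: C, bond orders sum to 4 (valence 4) → 0 H
  atom 7: O, bond orders sum to 2 (valence 2) → 0 H
  atom 8: N, bond orders sum to 1 (valence 3) → 2 H
  atom 9: C, bond orders sum to 2 (valence 4) → 2 H
  atom 10: C, bond orders sum to 3 (valence 4) → 1 H
  atom 11: C, bond orders sum to 4 (valence 4) → 0 H
  atom 12: N, bond orders sum to 3 (valence 3) → 0 H
  atom 13: C, bond orders sum to 3 (valence 4) → 1 H
  atom 14: S, bond orders sum to 1 (valence 2) → 1 H
  atom 15: C, bond orders sum to 2 (valence 4) → 2 H
  atom 16: C, bond orders sum to 3 (valence 4) → 1 H
  atom 17: C, bond orders sum to 4 (valence 4) → 0 H
  atom 18: F (halogen, monovalent) → 0 H
  atom 19: F (halogen, monovalent) → 0 H
  atom 20: F (halogen, monovalent) → 0 H
  atom 21: C, bond orders sum to 2 (valence 4) → 2 H
  atom 22: C, bond orders sum to 2 (valence 4) → 2 H
  atom 23: C, bond orders sum to 2 (valence 4) → 2 H
  atom 24: C, bond orders sum to 2 (valence 4) → 2 H
  atom 25: C, bond orders sum to 4 (valence 4) → 0 H
  atom 26: N, bond orders sum to 3 (valence 3) → 0 H
Totals → C:17, H:25, Br:1, F:3, N:3, O:1, S:1.
In Hill order: C17H25BrF3N3OS.

C17H25BrF3N3OS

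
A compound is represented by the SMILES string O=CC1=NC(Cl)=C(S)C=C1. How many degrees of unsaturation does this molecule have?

Molecular formula: C6H4ClNOS.
DoU = (2C + 2 + N − H − X) / 2, where X is the halogen count and O/S are ignored.
    = (2·6 + 2 + 1 − 4 − 1) / 2 = 10 / 2 = 5.

5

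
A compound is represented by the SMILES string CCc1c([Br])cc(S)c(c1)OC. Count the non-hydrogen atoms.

Every atom symbol written in the SMILES (organic subset) is one heavy atom; implicit H are not written.
Heavy atoms by element → Br:1, C:9, O:1, S:1.
Total: 12.

12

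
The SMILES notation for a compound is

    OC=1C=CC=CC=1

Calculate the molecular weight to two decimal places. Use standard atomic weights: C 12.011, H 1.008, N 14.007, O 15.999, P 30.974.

94.11 g/mol

First, the molecular formula is C6H6O (counting implicit H from valence).
  C: 6 × 12.011 = 72.066
  H: 6 × 1.008 = 6.048
  O: 1 × 15.999 = 15.999
Sum: 6×12.011 + 6×1.008 + 1×15.999 = 94.113 → 94.11 g/mol.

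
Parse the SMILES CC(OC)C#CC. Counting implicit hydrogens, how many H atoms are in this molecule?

10

Walk through each heavy atom and fill implicit hydrogens from standard valence (C 4, N 3, O 2, S 2, halogen 1):
  atom 1: C, bond orders sum to 1 (valence 4) → 3 H
  atom 2: C, bond orders sum to 3 (valence 4) → 1 H
  atom 3: O, bond orders sum to 2 (valence 2) → 0 H
  atom 4: C, bond orders sum to 1 (valence 4) → 3 H
  atom 5: C, bond orders sum to 4 (valence 4) → 0 H
  atom 6: C, bond orders sum to 4 (valence 4) → 0 H
  atom 7: C, bond orders sum to 1 (valence 4) → 3 H
Total hydrogens: 10.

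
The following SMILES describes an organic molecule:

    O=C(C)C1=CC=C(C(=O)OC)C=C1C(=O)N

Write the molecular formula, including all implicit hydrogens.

C11H11NO4

Walk through each heavy atom and fill implicit hydrogens from standard valence (C 4, N 3, O 2, S 2, halogen 1):
  atom 1: O, bond orders sum to 2 (valence 2) → 0 H
  atom 2: C, bond orders sum to 4 (valence 4) → 0 H
  atom 3: C, bond orders sum to 1 (valence 4) → 3 H
  atom 4: C, bond orders sum to 4 (valence 4) → 0 H
  atom 5: C, bond orders sum to 3 (valence 4) → 1 H
  atom 6: C, bond orders sum to 3 (valence 4) → 1 H
  atom 7: C, bond orders sum to 4 (valence 4) → 0 H
  atom 8: C, bond orders sum to 4 (valence 4) → 0 H
  atom 9: O, bond orders sum to 2 (valence 2) → 0 H
  atom 10: O, bond orders sum to 2 (valence 2) → 0 H
  atom 11: C, bond orders sum to 1 (valence 4) → 3 H
  atom 12: C, bond orders sum to 3 (valence 4) → 1 H
  atom 13: C, bond orders sum to 4 (valence 4) → 0 H
  atom 14: C, bond orders sum to 4 (valence 4) → 0 H
  atom 15: O, bond orders sum to 2 (valence 2) → 0 H
  atom 16: N, bond orders sum to 1 (valence 3) → 2 H
Totals → C:11, H:11, N:1, O:4.
In Hill order: C11H11NO4.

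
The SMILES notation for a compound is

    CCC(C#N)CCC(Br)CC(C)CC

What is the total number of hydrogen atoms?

Walk through each heavy atom and fill implicit hydrogens from standard valence (C 4, N 3, O 2, S 2, halogen 1):
  atom 1: C, bond orders sum to 1 (valence 4) → 3 H
  atom 2: C, bond orders sum to 2 (valence 4) → 2 H
  atom 3: C, bond orders sum to 3 (valence 4) → 1 H
  atom 4: C, bond orders sum to 4 (valence 4) → 0 H
  atom 5: N, bond orders sum to 3 (valence 3) → 0 H
  atom 6: C, bond orders sum to 2 (valence 4) → 2 H
  atom 7: C, bond orders sum to 2 (valence 4) → 2 H
  atom 8: C, bond orders sum to 3 (valence 4) → 1 H
  atom 9: Br (halogen, monovalent) → 0 H
  atom 10: C, bond orders sum to 2 (valence 4) → 2 H
  atom 11: C, bond orders sum to 3 (valence 4) → 1 H
  atom 12: C, bond orders sum to 1 (valence 4) → 3 H
  atom 13: C, bond orders sum to 2 (valence 4) → 2 H
  atom 14: C, bond orders sum to 1 (valence 4) → 3 H
Total hydrogens: 22.

22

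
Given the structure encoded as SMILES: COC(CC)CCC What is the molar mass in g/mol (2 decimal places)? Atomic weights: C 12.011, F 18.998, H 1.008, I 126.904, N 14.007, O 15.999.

First, the molecular formula is C7H16O (counting implicit H from valence).
  C: 7 × 12.011 = 84.077
  H: 16 × 1.008 = 16.128
  O: 1 × 15.999 = 15.999
Sum: 7×12.011 + 16×1.008 + 1×15.999 = 116.204 → 116.20 g/mol.

116.20 g/mol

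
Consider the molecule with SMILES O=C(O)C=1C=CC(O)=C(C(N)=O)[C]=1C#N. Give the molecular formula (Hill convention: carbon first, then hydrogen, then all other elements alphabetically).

C9H6N2O4

Walk through each heavy atom and fill implicit hydrogens from standard valence (C 4, N 3, O 2, S 2, halogen 1):
  atom 1: O, bond orders sum to 2 (valence 2) → 0 H
  atom 2: C, bond orders sum to 4 (valence 4) → 0 H
  atom 3: O, bond orders sum to 1 (valence 2) → 1 H
  atom 4: C, bond orders sum to 4 (valence 4) → 0 H
  atom 5: C, bond orders sum to 3 (valence 4) → 1 H
  atom 6: C, bond orders sum to 3 (valence 4) → 1 H
  atom 7: C, bond orders sum to 4 (valence 4) → 0 H
  atom 8: O, bond orders sum to 1 (valence 2) → 1 H
  atom 9: C, bond orders sum to 4 (valence 4) → 0 H
  atom 10: C, bond orders sum to 4 (valence 4) → 0 H
  atom 11: N, bond orders sum to 1 (valence 3) → 2 H
  atom 12: O, bond orders sum to 2 (valence 2) → 0 H
  atom 13: C with explicit H count 0
  atom 14: C, bond orders sum to 4 (valence 4) → 0 H
  atom 15: N, bond orders sum to 3 (valence 3) → 0 H
Totals → C:9, H:6, N:2, O:4.
In Hill order: C9H6N2O4.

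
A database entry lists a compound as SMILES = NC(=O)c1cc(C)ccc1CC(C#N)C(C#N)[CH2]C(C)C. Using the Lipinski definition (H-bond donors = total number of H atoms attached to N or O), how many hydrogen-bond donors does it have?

2

Donors: find every N or O and count the H atoms it carries.
  atom 1 (N): bond orders sum to 1 → 2 H
  atom 3 (O): bond orders sum to 2 → 0 H
  atom 14 (N): bond orders sum to 3 → 0 H
  atom 17 (N): bond orders sum to 3 → 0 H
Lipinski HBD = 2.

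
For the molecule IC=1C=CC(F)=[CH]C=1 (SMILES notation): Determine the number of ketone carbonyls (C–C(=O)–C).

0

Scan the SMILES for the ketone motif — none present.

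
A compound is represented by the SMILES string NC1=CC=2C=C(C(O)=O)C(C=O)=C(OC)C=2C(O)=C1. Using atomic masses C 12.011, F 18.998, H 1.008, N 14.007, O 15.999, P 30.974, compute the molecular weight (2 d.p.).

First, the molecular formula is C13H11NO5 (counting implicit H from valence).
  C: 13 × 12.011 = 156.143
  H: 11 × 1.008 = 11.088
  N: 1 × 14.007 = 14.007
  O: 5 × 15.999 = 79.995
Sum: 13×12.011 + 11×1.008 + 1×14.007 + 5×15.999 = 261.233 → 261.23 g/mol.

261.23 g/mol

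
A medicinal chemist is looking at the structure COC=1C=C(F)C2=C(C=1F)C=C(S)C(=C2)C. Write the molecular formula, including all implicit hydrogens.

Walk through each heavy atom and fill implicit hydrogens from standard valence (C 4, N 3, O 2, S 2, halogen 1):
  atom 1: C, bond orders sum to 1 (valence 4) → 3 H
  atom 2: O, bond orders sum to 2 (valence 2) → 0 H
  atom 3: C, bond orders sum to 4 (valence 4) → 0 H
  atom 4: C, bond orders sum to 3 (valence 4) → 1 H
  atom 5: C, bond orders sum to 4 (valence 4) → 0 H
  atom 6: F (halogen, monovalent) → 0 H
  atom 7: C, bond orders sum to 4 (valence 4) → 0 H
  atom 8: C, bond orders sum to 4 (valence 4) → 0 H
  atom 9: C, bond orders sum to 4 (valence 4) → 0 H
  atom 10: F (halogen, monovalent) → 0 H
  atom 11: C, bond orders sum to 3 (valence 4) → 1 H
  atom 12: C, bond orders sum to 4 (valence 4) → 0 H
  atom 13: S, bond orders sum to 1 (valence 2) → 1 H
  atom 14: C, bond orders sum to 4 (valence 4) → 0 H
  atom 15: C, bond orders sum to 3 (valence 4) → 1 H
  atom 16: C, bond orders sum to 1 (valence 4) → 3 H
Totals → C:12, H:10, F:2, O:1, S:1.

C12H10F2OS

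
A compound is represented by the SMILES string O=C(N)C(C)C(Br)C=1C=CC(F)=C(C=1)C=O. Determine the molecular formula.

Walk through each heavy atom and fill implicit hydrogens from standard valence (C 4, N 3, O 2, S 2, halogen 1):
  atom 1: O, bond orders sum to 2 (valence 2) → 0 H
  atom 2: C, bond orders sum to 4 (valence 4) → 0 H
  atom 3: N, bond orders sum to 1 (valence 3) → 2 H
  atom 4: C, bond orders sum to 3 (valence 4) → 1 H
  atom 5: C, bond orders sum to 1 (valence 4) → 3 H
  atom 6: C, bond orders sum to 3 (valence 4) → 1 H
  atom 7: Br (halogen, monovalent) → 0 H
  atom 8: C, bond orders sum to 4 (valence 4) → 0 H
  atom 9: C, bond orders sum to 3 (valence 4) → 1 H
  atom 10: C, bond orders sum to 3 (valence 4) → 1 H
  atom 11: C, bond orders sum to 4 (valence 4) → 0 H
  atom 12: F (halogen, monovalent) → 0 H
  atom 13: C, bond orders sum to 4 (valence 4) → 0 H
  atom 14: C, bond orders sum to 3 (valence 4) → 1 H
  atom 15: C, bond orders sum to 3 (valence 4) → 1 H
  atom 16: O, bond orders sum to 2 (valence 2) → 0 H
Totals → C:11, H:11, Br:1, F:1, N:1, O:2.

C11H11BrFNO2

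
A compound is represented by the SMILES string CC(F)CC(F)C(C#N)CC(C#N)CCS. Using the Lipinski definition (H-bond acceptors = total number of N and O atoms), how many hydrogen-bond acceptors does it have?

N atoms: 2; O atoms: 0.
Lipinski HBA = 2 + 0 = 2.

2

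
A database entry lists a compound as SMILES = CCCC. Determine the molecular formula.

Walk through each heavy atom and fill implicit hydrogens from standard valence (C 4, N 3, O 2, S 2, halogen 1):
  atom 1: C, bond orders sum to 1 (valence 4) → 3 H
  atom 2: C, bond orders sum to 2 (valence 4) → 2 H
  atom 3: C, bond orders sum to 2 (valence 4) → 2 H
  atom 4: C, bond orders sum to 1 (valence 4) → 3 H
Totals → C:4, H:10.
In Hill order: C4H10.

C4H10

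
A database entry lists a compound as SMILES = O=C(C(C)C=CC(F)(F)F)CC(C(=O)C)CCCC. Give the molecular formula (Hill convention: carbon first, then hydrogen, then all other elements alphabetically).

C14H21F3O2

Walk through each heavy atom and fill implicit hydrogens from standard valence (C 4, N 3, O 2, S 2, halogen 1):
  atom 1: O, bond orders sum to 2 (valence 2) → 0 H
  atom 2: C, bond orders sum to 4 (valence 4) → 0 H
  atom 3: C, bond orders sum to 3 (valence 4) → 1 H
  atom 4: C, bond orders sum to 1 (valence 4) → 3 H
  atom 5: C, bond orders sum to 3 (valence 4) → 1 H
  atom 6: C, bond orders sum to 3 (valence 4) → 1 H
  atom 7: C, bond orders sum to 4 (valence 4) → 0 H
  atom 8: F (halogen, monovalent) → 0 H
  atom 9: F (halogen, monovalent) → 0 H
  atom 10: F (halogen, monovalent) → 0 H
  atom 11: C, bond orders sum to 2 (valence 4) → 2 H
  atom 12: C, bond orders sum to 3 (valence 4) → 1 H
  atom 13: C, bond orders sum to 4 (valence 4) → 0 H
  atom 14: O, bond orders sum to 2 (valence 2) → 0 H
  atom 15: C, bond orders sum to 1 (valence 4) → 3 H
  atom 16: C, bond orders sum to 2 (valence 4) → 2 H
  atom 17: C, bond orders sum to 2 (valence 4) → 2 H
  atom 18: C, bond orders sum to 2 (valence 4) → 2 H
  atom 19: C, bond orders sum to 1 (valence 4) → 3 H
Totals → C:14, H:21, F:3, O:2.
In Hill order: C14H21F3O2.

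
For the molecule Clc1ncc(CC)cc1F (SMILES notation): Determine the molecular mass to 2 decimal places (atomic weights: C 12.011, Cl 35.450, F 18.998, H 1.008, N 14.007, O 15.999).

First, the molecular formula is C7H7ClFN (counting implicit H from valence).
  C: 7 × 12.011 = 84.077
  Cl: 1 × 35.450 = 35.450
  F: 1 × 18.998 = 18.998
  H: 7 × 1.008 = 7.056
  N: 1 × 14.007 = 14.007
Sum: 7×12.011 + 1×35.450 + 1×18.998 + 7×1.008 + 1×14.007 = 159.588 → 159.59 g/mol.

159.59 g/mol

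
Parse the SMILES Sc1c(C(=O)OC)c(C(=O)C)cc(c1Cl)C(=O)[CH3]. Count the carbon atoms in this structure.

12

Count every carbon token in the SMILES (each C, including those in ring-closure positions and inside branches).
Carbon count: 12.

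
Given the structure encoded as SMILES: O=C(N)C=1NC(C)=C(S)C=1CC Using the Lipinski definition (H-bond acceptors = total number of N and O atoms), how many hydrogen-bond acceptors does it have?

N atoms: 2; O atoms: 1.
Lipinski HBA = 2 + 1 = 3.

3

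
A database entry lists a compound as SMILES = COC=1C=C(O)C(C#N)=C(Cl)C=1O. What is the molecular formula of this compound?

C8H6ClNO3

Walk through each heavy atom and fill implicit hydrogens from standard valence (C 4, N 3, O 2, S 2, halogen 1):
  atom 1: C, bond orders sum to 1 (valence 4) → 3 H
  atom 2: O, bond orders sum to 2 (valence 2) → 0 H
  atom 3: C, bond orders sum to 4 (valence 4) → 0 H
  atom 4: C, bond orders sum to 3 (valence 4) → 1 H
  atom 5: C, bond orders sum to 4 (valence 4) → 0 H
  atom 6: O, bond orders sum to 1 (valence 2) → 1 H
  atom 7: C, bond orders sum to 4 (valence 4) → 0 H
  atom 8: C, bond orders sum to 4 (valence 4) → 0 H
  atom 9: N, bond orders sum to 3 (valence 3) → 0 H
  atom 10: C, bond orders sum to 4 (valence 4) → 0 H
  atom 11: Cl (halogen, monovalent) → 0 H
  atom 12: C, bond orders sum to 4 (valence 4) → 0 H
  atom 13: O, bond orders sum to 1 (valence 2) → 1 H
Totals → C:8, H:6, Cl:1, N:1, O:3.
In Hill order: C8H6ClNO3.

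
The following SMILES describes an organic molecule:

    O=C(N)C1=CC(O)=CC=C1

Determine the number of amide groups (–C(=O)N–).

1

The amide motif appears at heavy-atom position 2 in the SMILES.
Other groups present: 1 hydroxyl.
Amide count: 1.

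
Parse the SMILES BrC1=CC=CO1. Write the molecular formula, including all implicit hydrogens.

C4H3BrO

Walk through each heavy atom and fill implicit hydrogens from standard valence (C 4, N 3, O 2, S 2, halogen 1):
  atom 1: Br (halogen, monovalent) → 0 H
  atom 2: C, bond orders sum to 4 (valence 4) → 0 H
  atom 3: C, bond orders sum to 3 (valence 4) → 1 H
  atom 4: C, bond orders sum to 3 (valence 4) → 1 H
  atom 5: C, bond orders sum to 3 (valence 4) → 1 H
  atom 6: O, bond orders sum to 2 (valence 2) → 0 H
Totals → C:4, H:3, Br:1, O:1.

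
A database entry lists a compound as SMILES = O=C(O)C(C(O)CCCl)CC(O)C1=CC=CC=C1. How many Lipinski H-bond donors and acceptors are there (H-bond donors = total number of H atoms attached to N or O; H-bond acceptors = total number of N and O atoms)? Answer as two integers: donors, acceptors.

Donors: find every N or O and count the H atoms it carries.
  atom 1 (O): bond orders sum to 2 → 0 H
  atom 3 (O): bond orders sum to 1 → 1 H
  atom 6 (O): bond orders sum to 1 → 1 H
  atom 12 (O): bond orders sum to 1 → 1 H
Lipinski HBD = 3.
Acceptors: N atoms = 0, O atoms = 4 → HBA = 4.

3, 4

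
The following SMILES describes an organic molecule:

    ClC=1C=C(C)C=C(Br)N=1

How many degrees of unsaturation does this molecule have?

Molecular formula: C6H5BrClN.
DoU = (2C + 2 + N − H − X) / 2, where X is the halogen count and O/S are ignored.
    = (2·6 + 2 + 1 − 5 − 2) / 2 = 8 / 2 = 4.

4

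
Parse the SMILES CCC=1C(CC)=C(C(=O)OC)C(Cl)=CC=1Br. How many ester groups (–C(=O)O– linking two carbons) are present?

The ester motif appears at heavy-atom position 8 in the SMILES.
Ester count: 1.

1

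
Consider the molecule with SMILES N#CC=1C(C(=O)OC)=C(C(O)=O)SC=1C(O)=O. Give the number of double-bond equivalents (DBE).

8

Degree of unsaturation = (number of rings) + (number of π bonds).
Ring closures in the SMILES: 1.
π bonds: 5 double bonds (each 1 DoU), 1 triple bond (each 2 DoU) → 7 DoU from unsaturation.
Total DoU = 1 + 7 = 8.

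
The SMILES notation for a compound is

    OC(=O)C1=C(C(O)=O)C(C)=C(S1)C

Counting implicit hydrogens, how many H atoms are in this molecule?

8

Walk through each heavy atom and fill implicit hydrogens from standard valence (C 4, N 3, O 2, S 2, halogen 1):
  atom 1: O, bond orders sum to 1 (valence 2) → 1 H
  atom 2: C, bond orders sum to 4 (valence 4) → 0 H
  atom 3: O, bond orders sum to 2 (valence 2) → 0 H
  atom 4: C, bond orders sum to 4 (valence 4) → 0 H
  atom 5: C, bond orders sum to 4 (valence 4) → 0 H
  atom 6: C, bond orders sum to 4 (valence 4) → 0 H
  atom 7: O, bond orders sum to 1 (valence 2) → 1 H
  atom 8: O, bond orders sum to 2 (valence 2) → 0 H
  atom 9: C, bond orders sum to 4 (valence 4) → 0 H
  atom 10: C, bond orders sum to 1 (valence 4) → 3 H
  atom 11: C, bond orders sum to 4 (valence 4) → 0 H
  atom 12: S, bond orders sum to 2 (valence 2) → 0 H
  atom 13: C, bond orders sum to 1 (valence 4) → 3 H
Total hydrogens: 8.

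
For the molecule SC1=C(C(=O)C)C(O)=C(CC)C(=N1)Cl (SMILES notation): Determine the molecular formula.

Walk through each heavy atom and fill implicit hydrogens from standard valence (C 4, N 3, O 2, S 2, halogen 1):
  atom 1: S, bond orders sum to 1 (valence 2) → 1 H
  atom 2: C, bond orders sum to 4 (valence 4) → 0 H
  atom 3: C, bond orders sum to 4 (valence 4) → 0 H
  atom 4: C, bond orders sum to 4 (valence 4) → 0 H
  atom 5: O, bond orders sum to 2 (valence 2) → 0 H
  atom 6: C, bond orders sum to 1 (valence 4) → 3 H
  atom 7: C, bond orders sum to 4 (valence 4) → 0 H
  atom 8: O, bond orders sum to 1 (valence 2) → 1 H
  atom 9: C, bond orders sum to 4 (valence 4) → 0 H
  atom 10: C, bond orders sum to 2 (valence 4) → 2 H
  atom 11: C, bond orders sum to 1 (valence 4) → 3 H
  atom 12: C, bond orders sum to 4 (valence 4) → 0 H
  atom 13: N, bond orders sum to 3 (valence 3) → 0 H
  atom 14: Cl (halogen, monovalent) → 0 H
Totals → C:9, H:10, Cl:1, N:1, O:2, S:1.

C9H10ClNO2S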